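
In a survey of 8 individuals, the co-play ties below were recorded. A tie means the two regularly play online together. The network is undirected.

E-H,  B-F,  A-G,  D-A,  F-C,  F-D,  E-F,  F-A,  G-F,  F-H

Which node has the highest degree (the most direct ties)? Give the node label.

Degrees — A:3, B:1, C:1, D:2, E:2, F:7, G:2, H:2.
The maximum is 7, attained only by F.

F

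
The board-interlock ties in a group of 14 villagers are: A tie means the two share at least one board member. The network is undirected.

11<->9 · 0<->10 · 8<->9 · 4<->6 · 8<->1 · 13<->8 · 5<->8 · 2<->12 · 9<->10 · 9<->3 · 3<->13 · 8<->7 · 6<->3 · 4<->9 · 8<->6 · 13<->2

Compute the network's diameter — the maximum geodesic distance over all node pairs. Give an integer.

Eccentricity of each node (its greatest distance to any other): 0:6, 1:4, 2:5, 3:3, 4:5, 5:4, 6:4, 7:4, 8:3, 9:4, 10:5, 11:5, 12:6, 13:4.
The maximum eccentricity is 6, realized for instance by the pair 0–12 via 0 – 10 – 9 – 8 – 13 – 2 – 12. So the diameter is 6.

6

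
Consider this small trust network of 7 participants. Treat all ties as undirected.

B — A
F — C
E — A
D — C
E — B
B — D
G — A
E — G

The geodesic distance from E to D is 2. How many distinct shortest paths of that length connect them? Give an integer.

1

The shortest distance is 2, and the only length-2 path is E–B–D. So there is exactly 1 shortest path.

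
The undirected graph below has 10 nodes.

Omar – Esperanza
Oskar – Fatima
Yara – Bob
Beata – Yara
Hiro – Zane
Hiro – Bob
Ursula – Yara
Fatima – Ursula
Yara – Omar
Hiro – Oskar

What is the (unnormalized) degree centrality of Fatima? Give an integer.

Fatima is directly tied to Oskar and Ursula. That is 2 neighbors, so the degree of Fatima is 2.

2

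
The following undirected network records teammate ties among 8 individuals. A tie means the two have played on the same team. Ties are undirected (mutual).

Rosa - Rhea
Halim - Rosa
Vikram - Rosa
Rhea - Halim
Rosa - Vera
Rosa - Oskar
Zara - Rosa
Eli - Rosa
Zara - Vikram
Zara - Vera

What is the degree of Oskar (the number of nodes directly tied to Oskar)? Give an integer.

1

Oskar is directly tied to Rosa. That is 1 neighbor, so the degree of Oskar is 1.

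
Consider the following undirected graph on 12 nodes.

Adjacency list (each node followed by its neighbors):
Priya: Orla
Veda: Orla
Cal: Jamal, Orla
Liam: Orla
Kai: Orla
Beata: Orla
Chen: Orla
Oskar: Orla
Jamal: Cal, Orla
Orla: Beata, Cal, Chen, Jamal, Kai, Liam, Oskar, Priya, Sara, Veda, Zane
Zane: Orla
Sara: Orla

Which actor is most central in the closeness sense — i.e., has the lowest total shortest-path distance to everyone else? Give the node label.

Farness (sum of distances to all others) for each node — Beata:21, Cal:20, Chen:21, Jamal:20, Kai:21, Liam:21, Orla:11, Oskar:21, Priya:21, Sara:21, Veda:21, Zane:21.
The smallest farness is 11, for Orla, so Orla has the highest closeness.

Orla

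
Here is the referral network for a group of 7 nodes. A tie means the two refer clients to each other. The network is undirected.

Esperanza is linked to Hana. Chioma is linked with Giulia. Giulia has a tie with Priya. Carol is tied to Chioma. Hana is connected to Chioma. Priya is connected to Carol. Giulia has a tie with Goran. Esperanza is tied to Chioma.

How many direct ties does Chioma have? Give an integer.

Chioma is directly tied to Carol, Esperanza, Giulia, and Hana. That is 4 neighbors, so the degree of Chioma is 4.

4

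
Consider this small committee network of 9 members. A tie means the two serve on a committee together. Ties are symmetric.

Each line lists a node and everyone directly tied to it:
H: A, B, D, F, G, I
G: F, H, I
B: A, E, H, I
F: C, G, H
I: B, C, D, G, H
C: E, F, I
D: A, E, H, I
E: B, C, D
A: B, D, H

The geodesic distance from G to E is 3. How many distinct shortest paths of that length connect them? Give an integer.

6

The shortest distance is 3. The length-3 paths are: G–H–B–E; G–I–B–E; G–F–C–E; G–I–C–E; G–H–D–E; G–I–D–E.
That gives 6 distinct shortest paths.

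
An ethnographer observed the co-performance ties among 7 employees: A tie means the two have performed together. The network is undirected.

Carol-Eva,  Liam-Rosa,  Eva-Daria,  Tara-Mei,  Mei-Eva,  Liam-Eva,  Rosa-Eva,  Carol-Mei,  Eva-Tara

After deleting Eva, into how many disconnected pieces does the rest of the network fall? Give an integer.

Without Eva, the remaining ties split the others into: {Carol, Mei, Tara}; {Liam, Rosa}; {Daria}.
That's 3 separate components.

3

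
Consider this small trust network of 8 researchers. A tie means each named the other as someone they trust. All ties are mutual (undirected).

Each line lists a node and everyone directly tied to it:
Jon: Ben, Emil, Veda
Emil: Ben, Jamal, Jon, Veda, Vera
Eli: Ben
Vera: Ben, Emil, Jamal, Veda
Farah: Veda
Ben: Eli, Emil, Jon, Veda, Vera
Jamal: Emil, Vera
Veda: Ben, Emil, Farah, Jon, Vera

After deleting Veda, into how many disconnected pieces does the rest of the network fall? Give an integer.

Without Veda, the remaining ties split the others into: {Ben, Eli, Emil, Jamal, Jon, Vera}; {Farah}.
That's 2 separate components.

2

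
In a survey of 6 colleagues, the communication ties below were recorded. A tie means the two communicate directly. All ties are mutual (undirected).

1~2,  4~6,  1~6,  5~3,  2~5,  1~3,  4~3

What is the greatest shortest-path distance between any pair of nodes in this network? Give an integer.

3

Eccentricity of each node (its greatest distance to any other): 1:2, 2:3, 3:2, 4:3, 5:3, 6:3.
The maximum eccentricity is 3, realized for instance by the pair 6–5 via 6 – 1 – 3 – 5. So the diameter is 3.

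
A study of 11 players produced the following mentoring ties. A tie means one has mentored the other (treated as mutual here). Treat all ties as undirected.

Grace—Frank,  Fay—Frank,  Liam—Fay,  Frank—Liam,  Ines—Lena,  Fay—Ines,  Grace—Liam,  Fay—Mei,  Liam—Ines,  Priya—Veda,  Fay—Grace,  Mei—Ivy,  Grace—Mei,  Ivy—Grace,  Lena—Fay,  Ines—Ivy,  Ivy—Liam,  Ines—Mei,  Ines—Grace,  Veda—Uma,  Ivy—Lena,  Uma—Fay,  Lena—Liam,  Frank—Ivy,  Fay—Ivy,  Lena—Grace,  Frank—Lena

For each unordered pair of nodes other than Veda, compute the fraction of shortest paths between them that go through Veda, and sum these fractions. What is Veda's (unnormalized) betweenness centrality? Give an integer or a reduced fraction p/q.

Pairs whose geodesics pass through Veda — Lena–Priya: 1; Ines–Priya: 1; Fay–Priya: 1; Liam–Priya: 1; Grace–Priya: 1; Ivy–Priya: 1; Frank–Priya: 1; Mei–Priya: 1; Uma–Priya: 1.
All other pairs contribute 0.
Summing the contributions gives betweenness(Veda) = 9.

9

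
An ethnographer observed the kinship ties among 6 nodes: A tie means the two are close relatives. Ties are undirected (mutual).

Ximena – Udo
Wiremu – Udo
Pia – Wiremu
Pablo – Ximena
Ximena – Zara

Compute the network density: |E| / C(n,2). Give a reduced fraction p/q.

1/3

There are 5 edges and 6 nodes, so the maximum possible is C(6,2) = 15.
Density = 5/15 = 1/3.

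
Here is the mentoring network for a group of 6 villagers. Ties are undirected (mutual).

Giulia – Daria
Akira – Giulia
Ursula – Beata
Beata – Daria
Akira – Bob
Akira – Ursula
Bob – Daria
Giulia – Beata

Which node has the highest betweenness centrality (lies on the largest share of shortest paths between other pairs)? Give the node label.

Akira

Unnormalized betweenness of each node: Akira:2, Beata:3/2, Bob:1/2, Daria:3/2, Giulia:1, Ursula:1/2.
Akira has the largest value, 2, making it the main broker — the node through which the most shortest paths run.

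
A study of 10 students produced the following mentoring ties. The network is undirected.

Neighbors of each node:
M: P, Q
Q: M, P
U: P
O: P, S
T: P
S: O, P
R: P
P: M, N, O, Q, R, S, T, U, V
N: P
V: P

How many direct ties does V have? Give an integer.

1

V is directly tied to P. That is 1 neighbor, so the degree of V is 1.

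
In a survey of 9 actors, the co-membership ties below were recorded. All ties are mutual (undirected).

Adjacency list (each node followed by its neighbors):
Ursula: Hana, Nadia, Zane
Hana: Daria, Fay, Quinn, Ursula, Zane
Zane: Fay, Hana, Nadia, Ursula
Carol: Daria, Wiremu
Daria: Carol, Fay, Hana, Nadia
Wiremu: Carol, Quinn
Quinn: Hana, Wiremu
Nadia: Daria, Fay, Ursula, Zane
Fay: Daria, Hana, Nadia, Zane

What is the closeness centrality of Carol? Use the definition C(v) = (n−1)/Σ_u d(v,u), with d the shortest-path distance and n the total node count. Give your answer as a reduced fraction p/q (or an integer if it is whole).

1/2

Distances from Carol: Daria:1, Fay:2, Hana:2, Nadia:2, Quinn:2, Ursula:3, Wiremu:1, Zane:3. Sum = 16.
n = 9, so closeness = 8/16 = 1/2.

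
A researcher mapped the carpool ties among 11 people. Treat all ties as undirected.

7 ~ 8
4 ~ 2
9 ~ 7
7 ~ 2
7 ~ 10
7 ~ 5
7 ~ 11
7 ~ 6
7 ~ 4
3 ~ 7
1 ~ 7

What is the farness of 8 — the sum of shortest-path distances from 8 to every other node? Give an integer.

Distances from 8: 1:2, 2:2, 3:2, 4:2, 5:2, 6:2, 7:1, 9:2, 10:2, 11:2.
Sum = 2 + 2 + 2 + 2 + 2 + 2 + 1 + 2 + 2 + 2 = 19.

19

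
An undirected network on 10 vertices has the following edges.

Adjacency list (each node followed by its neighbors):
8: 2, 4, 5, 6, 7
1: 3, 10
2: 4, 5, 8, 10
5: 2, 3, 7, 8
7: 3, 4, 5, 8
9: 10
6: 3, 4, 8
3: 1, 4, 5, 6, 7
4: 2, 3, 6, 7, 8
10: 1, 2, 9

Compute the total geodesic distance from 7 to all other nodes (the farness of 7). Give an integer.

Distances from 7: 1:2, 2:2, 3:1, 4:1, 5:1, 6:2, 8:1, 9:4, 10:3.
Sum = 2 + 2 + 1 + 1 + 1 + 2 + 1 + 4 + 3 = 17.

17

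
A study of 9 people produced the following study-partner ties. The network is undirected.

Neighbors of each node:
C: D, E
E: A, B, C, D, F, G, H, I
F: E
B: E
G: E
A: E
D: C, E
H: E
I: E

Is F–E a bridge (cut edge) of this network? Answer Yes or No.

Yes

Without the F–E edge there is no alternate route between F and E, so the network disconnects. It is a bridge.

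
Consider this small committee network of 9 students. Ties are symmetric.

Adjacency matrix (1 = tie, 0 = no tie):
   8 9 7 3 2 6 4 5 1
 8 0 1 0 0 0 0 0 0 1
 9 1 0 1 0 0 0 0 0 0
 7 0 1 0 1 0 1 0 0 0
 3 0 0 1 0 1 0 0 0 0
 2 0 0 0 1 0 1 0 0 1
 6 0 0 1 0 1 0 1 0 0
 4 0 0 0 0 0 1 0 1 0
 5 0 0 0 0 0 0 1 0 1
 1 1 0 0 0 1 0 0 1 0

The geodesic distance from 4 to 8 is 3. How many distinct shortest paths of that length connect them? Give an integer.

1

The shortest distance is 3, and the only length-3 path is 4–5–1–8. So there is exactly 1 shortest path.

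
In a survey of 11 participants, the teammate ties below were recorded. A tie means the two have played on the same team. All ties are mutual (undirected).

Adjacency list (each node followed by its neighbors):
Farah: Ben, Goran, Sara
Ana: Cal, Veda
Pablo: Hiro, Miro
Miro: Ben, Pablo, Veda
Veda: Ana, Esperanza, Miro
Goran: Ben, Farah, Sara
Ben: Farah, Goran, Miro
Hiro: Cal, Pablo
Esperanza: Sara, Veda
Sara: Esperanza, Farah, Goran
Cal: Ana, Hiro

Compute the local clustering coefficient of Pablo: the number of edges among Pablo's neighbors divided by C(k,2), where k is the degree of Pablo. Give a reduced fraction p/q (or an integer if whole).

Pablo's neighbors: Hiro and Miro (k = 2).
Possible neighbor pairs: C(2,2) = 1. Edges among them: none → e = 0.
Clustering(Pablo) = 0/1.

0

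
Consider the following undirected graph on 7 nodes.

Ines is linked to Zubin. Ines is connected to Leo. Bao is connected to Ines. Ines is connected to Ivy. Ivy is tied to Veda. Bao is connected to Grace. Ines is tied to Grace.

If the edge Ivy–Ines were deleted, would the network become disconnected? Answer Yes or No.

Without the Ivy–Ines edge there is no alternate route between Ivy and Ines, so the network disconnects. It is a bridge.

Yes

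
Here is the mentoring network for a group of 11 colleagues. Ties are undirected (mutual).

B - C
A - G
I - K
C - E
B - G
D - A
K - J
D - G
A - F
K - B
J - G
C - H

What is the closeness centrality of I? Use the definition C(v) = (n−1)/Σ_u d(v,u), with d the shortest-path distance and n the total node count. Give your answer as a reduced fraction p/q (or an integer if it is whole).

5/16

Distances from I: A:4, B:2, C:3, D:4, E:4, F:5, G:3, H:4, J:2, K:1. Sum = 32.
n = 11, so closeness = 10/32 = 5/16.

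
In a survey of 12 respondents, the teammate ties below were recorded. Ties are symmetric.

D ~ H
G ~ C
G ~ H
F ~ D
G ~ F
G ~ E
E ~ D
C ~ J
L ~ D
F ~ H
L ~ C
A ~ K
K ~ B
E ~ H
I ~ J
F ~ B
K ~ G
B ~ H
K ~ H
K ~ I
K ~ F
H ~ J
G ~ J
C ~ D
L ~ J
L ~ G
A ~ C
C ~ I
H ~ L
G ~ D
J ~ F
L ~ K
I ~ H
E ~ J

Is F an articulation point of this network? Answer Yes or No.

No

Even without F, every remaining node can still reach every other (the residual graph is connected), so F is not a cut vertex.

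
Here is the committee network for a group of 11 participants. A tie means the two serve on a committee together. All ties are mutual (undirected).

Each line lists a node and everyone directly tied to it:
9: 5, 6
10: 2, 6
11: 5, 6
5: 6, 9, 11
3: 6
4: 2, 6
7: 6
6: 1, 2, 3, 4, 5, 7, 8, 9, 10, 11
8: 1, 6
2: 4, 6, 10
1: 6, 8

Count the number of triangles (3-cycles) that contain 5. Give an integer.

2

5's neighbors: 6, 9, and 11.
Neighbor pairs that are themselves tied: 5–6–9; 5–6–11. Each forms one triangle with 5, for 2 in total.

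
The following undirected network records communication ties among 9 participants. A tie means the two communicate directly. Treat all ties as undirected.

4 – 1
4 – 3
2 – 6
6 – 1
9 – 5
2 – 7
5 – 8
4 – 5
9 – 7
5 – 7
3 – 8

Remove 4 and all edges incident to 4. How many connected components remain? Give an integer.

4's neighbors (1, 3, and 5) remain reachable from one another through other ties, so the rest of the network stays in one piece.

1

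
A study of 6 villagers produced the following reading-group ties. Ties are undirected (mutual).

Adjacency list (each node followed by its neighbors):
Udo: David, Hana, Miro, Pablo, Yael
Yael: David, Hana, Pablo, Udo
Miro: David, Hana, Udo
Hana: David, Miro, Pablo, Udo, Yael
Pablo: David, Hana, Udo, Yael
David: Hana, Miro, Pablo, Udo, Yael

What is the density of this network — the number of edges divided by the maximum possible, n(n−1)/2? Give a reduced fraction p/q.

13/15

There are 13 edges and 6 nodes, so the maximum possible is C(6,2) = 15.
Density = 13/15.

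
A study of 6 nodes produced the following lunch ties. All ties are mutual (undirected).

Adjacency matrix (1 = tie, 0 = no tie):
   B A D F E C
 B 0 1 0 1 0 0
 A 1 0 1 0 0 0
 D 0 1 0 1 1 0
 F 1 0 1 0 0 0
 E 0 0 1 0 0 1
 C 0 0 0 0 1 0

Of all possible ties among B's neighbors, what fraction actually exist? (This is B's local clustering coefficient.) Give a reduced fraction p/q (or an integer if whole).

B's neighbors: A and F (k = 2).
Possible neighbor pairs: C(2,2) = 1. Edges among them: none → e = 0.
Clustering(B) = 0/1.

0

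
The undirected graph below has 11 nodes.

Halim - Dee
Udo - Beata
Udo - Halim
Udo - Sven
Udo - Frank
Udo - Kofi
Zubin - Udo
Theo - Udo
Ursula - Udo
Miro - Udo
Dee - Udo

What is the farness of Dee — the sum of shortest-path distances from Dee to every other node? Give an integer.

Distances from Dee: Beata:2, Frank:2, Halim:1, Kofi:2, Miro:2, Sven:2, Theo:2, Udo:1, Ursula:2, Zubin:2.
Sum = 2 + 2 + 1 + 2 + 2 + 2 + 2 + 1 + 2 + 2 = 18.

18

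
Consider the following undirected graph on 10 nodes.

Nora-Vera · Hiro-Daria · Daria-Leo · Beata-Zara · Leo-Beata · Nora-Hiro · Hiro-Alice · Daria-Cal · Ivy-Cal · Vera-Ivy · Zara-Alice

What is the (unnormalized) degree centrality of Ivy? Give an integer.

Ivy is directly tied to Cal and Vera. That is 2 neighbors, so the degree of Ivy is 2.

2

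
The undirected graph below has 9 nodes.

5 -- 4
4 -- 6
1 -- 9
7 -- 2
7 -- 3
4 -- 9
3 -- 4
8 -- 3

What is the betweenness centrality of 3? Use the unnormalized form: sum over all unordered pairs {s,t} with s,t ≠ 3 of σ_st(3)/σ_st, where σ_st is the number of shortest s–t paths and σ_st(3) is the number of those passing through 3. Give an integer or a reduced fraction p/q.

17

Pairs whose geodesics pass through 3 — 4–7: 1; 4–8: 1; 4–2: 1; 6–7: 1; 6–8: 1; 6–2: 1; 1–7: 1; 1–8: 1; 1–2: 1; 9–7: 1; 9–8: 1; 9–2: 1; 7–8: 1; 7–5: 1 … (+3 more pairs).
All other pairs contribute 0.
Summing the contributions gives betweenness(3) = 17.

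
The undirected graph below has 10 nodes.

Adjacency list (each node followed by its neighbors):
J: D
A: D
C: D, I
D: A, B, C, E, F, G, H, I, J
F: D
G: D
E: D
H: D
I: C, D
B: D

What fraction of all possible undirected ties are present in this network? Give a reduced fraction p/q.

2/9

There are 10 edges and 10 nodes, so the maximum possible is C(10,2) = 45.
Density = 10/45 = 2/9.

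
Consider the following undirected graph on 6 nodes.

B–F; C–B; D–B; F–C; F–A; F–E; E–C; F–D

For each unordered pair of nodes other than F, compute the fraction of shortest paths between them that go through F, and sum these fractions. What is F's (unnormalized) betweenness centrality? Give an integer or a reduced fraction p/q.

6

Pairs whose geodesics pass through F — A–C: 1; A–B: 1; A–D: 1; A–E: 1; C–D: 1/2; B–E: 1/2; D–E: 1.
All other pairs contribute 0.
Summing the contributions gives betweenness(F) = 6.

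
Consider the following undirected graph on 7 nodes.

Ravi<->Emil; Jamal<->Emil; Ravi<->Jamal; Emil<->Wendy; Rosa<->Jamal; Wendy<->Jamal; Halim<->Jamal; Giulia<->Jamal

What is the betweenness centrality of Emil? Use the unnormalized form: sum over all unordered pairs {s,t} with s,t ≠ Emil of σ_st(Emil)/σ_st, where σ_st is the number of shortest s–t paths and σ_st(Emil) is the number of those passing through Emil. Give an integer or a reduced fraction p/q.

Pairs whose geodesics pass through Emil — Wendy–Ravi: 1/2.
All other pairs contribute 0.
Summing the contributions gives betweenness(Emil) = 1/2.

1/2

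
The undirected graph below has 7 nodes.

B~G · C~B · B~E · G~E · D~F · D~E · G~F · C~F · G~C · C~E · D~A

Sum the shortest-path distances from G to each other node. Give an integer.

9

Distances from G: A:3, B:1, C:1, D:2, E:1, F:1.
Sum = 3 + 1 + 1 + 2 + 1 + 1 = 9.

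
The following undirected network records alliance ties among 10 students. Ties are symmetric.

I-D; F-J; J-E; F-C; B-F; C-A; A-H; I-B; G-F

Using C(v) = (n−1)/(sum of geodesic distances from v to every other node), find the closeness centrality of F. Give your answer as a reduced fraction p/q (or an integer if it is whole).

9/16

Distances from F: A:2, B:1, C:1, D:3, E:2, G:1, H:3, I:2, J:1. Sum = 16.
n = 10, so closeness = 9/16.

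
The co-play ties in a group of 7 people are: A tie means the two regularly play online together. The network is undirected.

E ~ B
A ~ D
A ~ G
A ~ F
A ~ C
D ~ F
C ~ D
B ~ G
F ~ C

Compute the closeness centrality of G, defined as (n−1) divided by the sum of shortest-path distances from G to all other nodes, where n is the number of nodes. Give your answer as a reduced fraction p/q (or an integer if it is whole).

Distances from G: A:1, B:1, C:2, D:2, E:2, F:2. Sum = 10.
n = 7, so closeness = 6/10 = 3/5.

3/5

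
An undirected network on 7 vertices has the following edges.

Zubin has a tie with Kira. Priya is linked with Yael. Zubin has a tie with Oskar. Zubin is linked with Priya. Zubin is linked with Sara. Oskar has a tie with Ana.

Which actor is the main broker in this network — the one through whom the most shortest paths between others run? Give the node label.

Zubin

Unnormalized betweenness of each node: Ana:0, Kira:0, Oskar:5, Priya:5, Sara:0, Yael:0, Zubin:13.
Zubin has the largest value, 13, making it the main broker — the node through which the most shortest paths run.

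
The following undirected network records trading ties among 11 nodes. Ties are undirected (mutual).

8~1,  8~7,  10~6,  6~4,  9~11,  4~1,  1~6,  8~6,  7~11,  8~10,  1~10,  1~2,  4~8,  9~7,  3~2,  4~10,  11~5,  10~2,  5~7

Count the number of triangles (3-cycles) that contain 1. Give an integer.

7

1's neighbors: 2, 4, 6, 8, and 10.
Neighbor pairs that are themselves tied: 1–2–10; 1–4–6; 1–4–8; 1–4–10; 1–6–8; 1–6–10; 1–8–10. Each forms one triangle with 1, for 7 in total.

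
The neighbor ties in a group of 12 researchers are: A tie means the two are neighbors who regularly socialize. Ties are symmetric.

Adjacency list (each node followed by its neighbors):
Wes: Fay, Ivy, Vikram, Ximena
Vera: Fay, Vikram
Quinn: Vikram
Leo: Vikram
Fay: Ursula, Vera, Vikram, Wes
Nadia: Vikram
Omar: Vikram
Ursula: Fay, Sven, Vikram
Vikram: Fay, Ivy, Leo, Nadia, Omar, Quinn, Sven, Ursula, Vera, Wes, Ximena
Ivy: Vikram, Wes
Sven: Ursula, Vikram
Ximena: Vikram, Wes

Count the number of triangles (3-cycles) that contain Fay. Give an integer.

Fay's neighbors: Ursula, Vera, Vikram, and Wes.
Neighbor pairs that are themselves tied: Fay–Ursula–Vikram; Fay–Vera–Vikram; Fay–Vikram–Wes. Each forms one triangle with Fay, for 3 in total.

3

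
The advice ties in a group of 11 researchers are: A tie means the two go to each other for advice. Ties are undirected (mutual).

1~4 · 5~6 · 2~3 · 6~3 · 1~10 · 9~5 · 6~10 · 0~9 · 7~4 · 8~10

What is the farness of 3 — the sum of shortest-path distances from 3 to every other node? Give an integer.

Distances from 3: 0:4, 1:3, 2:1, 4:4, 5:2, 6:1, 7:5, 8:3, 9:3, 10:2.
Sum = 4 + 3 + 1 + 4 + 2 + 1 + 5 + 3 + 3 + 2 = 28.

28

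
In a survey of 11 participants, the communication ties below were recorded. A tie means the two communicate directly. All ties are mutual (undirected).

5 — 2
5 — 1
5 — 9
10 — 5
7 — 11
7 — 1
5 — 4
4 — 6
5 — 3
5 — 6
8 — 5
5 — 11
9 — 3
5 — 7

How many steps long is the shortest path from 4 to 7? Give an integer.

One shortest route is 4 – 5 – 7, which uses 2 edges, and 4 and 7 are not directly tied, so nothing shorter exists. So d(4,7) = 2.

2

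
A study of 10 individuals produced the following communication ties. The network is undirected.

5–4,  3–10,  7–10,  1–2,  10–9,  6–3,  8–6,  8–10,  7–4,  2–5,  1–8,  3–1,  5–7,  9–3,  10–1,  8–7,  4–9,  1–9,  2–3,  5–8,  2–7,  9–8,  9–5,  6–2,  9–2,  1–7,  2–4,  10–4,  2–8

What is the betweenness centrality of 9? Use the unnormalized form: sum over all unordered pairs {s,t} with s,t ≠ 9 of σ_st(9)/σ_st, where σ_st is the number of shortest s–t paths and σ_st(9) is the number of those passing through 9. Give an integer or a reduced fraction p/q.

Pairs whose geodesics pass through 9 — 8–4: 1/5; 8–3: 1/5; 4–3: 1/3; 4–1: 1/4; 3–5: 1/2; 2–10: 1/6; 5–10: 1/4; 5–1: 1/4.
All other pairs contribute 0.
Summing the contributions gives betweenness(9) = 43/20.

43/20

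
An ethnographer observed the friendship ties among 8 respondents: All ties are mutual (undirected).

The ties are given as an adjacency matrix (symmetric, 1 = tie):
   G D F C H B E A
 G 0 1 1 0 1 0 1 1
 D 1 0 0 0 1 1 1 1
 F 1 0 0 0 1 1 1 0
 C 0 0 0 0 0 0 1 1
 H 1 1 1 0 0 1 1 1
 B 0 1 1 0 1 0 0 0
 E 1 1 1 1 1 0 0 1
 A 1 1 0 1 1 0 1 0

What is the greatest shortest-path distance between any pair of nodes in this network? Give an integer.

Eccentricity of each node (its greatest distance to any other): A:2, B:3, C:3, D:2, E:2, F:2, G:2, H:2.
The maximum eccentricity is 3, realized for instance by the pair C–B via C – E – D – B. So the diameter is 3.

3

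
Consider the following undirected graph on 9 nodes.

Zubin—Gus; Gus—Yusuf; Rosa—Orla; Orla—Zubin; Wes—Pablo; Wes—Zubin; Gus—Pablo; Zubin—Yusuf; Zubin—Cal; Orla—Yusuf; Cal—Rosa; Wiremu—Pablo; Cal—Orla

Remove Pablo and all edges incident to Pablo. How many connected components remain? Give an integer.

2

Without Pablo, the remaining ties split the others into: {Wiremu}; {Cal, Gus, Orla, Rosa, Wes, Yusuf, Zubin}.
That's 2 separate components.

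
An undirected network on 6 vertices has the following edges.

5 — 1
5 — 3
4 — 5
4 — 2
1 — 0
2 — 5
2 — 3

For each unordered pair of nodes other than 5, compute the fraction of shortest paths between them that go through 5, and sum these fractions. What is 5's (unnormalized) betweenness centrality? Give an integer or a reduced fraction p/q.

Pairs whose geodesics pass through 5 — 2–1: 1; 2–0: 1; 4–3: 1/2; 4–1: 1; 4–0: 1; 3–1: 1; 3–0: 1.
All other pairs contribute 0.
Summing the contributions gives betweenness(5) = 13/2.

13/2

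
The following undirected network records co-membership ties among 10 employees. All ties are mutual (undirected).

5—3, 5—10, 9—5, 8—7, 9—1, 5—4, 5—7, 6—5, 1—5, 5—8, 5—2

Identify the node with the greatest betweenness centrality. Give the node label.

5

Unnormalized betweenness of each node: 1:0, 2:0, 3:0, 4:0, 5:34, 6:0, 7:0, 8:0, 9:0, 10:0.
5 has the largest value, 34, making it the main broker — the node through which the most shortest paths run.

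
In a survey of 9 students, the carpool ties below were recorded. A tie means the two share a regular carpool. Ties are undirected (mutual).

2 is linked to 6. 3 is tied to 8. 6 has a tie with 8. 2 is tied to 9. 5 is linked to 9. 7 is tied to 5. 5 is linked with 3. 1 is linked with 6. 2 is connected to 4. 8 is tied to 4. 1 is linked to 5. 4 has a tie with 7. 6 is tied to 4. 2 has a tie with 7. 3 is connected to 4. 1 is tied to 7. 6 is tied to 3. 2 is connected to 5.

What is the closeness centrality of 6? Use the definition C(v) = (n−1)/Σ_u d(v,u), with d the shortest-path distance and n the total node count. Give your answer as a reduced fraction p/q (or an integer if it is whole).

8/11

Distances from 6: 1:1, 2:1, 3:1, 4:1, 5:2, 7:2, 8:1, 9:2. Sum = 11.
n = 9, so closeness = 8/11.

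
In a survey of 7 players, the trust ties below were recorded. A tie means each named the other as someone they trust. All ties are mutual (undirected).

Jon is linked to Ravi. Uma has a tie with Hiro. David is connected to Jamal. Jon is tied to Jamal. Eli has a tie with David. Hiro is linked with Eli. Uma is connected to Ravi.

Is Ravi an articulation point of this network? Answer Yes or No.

Even without Ravi, every remaining node can still reach every other (the residual graph is connected), so Ravi is not a cut vertex.

No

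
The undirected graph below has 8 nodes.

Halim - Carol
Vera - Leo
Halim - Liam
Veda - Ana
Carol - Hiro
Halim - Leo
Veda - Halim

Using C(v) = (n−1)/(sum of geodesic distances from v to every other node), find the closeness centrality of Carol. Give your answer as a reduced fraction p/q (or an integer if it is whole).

1/2

Distances from Carol: Ana:3, Halim:1, Hiro:1, Leo:2, Liam:2, Veda:2, Vera:3. Sum = 14.
n = 8, so closeness = 7/14 = 1/2.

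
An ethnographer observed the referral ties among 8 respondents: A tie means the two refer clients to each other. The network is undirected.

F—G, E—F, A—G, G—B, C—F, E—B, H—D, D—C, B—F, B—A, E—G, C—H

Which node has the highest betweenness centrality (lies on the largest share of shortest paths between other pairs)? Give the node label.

F

Unnormalized betweenness of each node: A:0, B:5/2, C:10, D:0, E:0, F:12, G:5/2, H:0.
F has the largest value, 12, making it the main broker — the node through which the most shortest paths run.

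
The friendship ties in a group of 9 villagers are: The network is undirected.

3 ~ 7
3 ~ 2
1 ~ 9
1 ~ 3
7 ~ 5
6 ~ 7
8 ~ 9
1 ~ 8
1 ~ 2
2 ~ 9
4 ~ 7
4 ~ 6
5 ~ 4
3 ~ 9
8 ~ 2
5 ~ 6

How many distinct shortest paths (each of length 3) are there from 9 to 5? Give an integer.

1

The shortest distance is 3, and the only length-3 path is 9–3–7–5. So there is exactly 1 shortest path.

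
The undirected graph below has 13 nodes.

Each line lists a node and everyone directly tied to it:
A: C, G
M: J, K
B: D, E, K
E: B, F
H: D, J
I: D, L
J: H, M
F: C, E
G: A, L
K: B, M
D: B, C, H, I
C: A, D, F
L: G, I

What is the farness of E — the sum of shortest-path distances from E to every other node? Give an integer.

32

Distances from E: A:3, B:1, C:2, D:2, F:1, G:4, H:3, I:3, J:4, K:2, L:4, M:3.
Sum = 3 + 1 + 2 + 2 + 1 + 4 + 3 + 3 + 4 + 2 + 4 + 3 = 32.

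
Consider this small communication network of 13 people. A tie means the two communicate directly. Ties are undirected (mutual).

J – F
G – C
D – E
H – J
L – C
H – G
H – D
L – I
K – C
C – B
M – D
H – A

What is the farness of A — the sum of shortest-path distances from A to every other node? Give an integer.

36

Distances from A: B:4, C:3, D:2, E:3, F:3, G:2, H:1, I:5, J:2, K:4, L:4, M:3.
Sum = 4 + 3 + 2 + 3 + 3 + 2 + 1 + 5 + 2 + 4 + 4 + 3 = 36.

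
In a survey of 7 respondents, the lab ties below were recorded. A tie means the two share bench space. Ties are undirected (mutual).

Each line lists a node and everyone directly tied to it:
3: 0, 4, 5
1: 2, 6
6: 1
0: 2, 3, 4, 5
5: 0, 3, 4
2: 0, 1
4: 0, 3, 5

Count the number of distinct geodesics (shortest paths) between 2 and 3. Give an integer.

1

The shortest distance is 2, and the only length-2 path is 2–0–3. So there is exactly 1 shortest path.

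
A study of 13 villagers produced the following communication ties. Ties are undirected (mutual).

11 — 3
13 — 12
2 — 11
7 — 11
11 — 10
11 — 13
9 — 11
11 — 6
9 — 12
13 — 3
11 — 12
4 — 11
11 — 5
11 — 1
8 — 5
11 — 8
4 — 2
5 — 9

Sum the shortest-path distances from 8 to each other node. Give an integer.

22

Distances from 8: 1:2, 2:2, 3:2, 4:2, 5:1, 6:2, 7:2, 9:2, 10:2, 11:1, 12:2, 13:2.
Sum = 2 + 2 + 2 + 2 + 1 + 2 + 2 + 2 + 2 + 1 + 2 + 2 = 22.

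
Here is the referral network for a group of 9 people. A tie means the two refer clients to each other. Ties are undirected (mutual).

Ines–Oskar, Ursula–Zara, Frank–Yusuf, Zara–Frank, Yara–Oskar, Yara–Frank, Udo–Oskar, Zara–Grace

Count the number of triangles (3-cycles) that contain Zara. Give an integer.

0

Zara's neighbors are Frank, Grace, and Ursula, but none of them are tied to each other, so no triangle contains Zara.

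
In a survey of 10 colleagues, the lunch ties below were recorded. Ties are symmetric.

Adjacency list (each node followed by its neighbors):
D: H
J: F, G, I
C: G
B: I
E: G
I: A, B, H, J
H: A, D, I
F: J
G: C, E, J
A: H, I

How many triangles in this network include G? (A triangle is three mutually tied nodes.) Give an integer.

0

G's neighbors are C, E, and J, but none of them are tied to each other, so no triangle contains G.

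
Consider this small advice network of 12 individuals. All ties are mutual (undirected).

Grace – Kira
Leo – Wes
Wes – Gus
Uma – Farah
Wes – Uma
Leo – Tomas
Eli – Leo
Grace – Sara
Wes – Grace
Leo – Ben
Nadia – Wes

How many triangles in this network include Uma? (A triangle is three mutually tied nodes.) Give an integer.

Uma's neighbors are Farah and Wes, but none of them are tied to each other, so no triangle contains Uma.

0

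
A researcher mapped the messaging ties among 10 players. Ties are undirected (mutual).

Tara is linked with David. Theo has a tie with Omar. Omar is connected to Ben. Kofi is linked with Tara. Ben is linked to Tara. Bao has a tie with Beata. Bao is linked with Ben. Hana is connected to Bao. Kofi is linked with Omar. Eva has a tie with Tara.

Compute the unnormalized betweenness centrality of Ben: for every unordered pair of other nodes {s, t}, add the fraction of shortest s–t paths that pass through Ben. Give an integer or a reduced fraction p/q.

Pairs whose geodesics pass through Ben — Kofi–Bao: 2/2; Kofi–Beata: 2/2; Kofi–Hana: 2/2; Eva–Theo: 1/2; Eva–Bao: 1; Eva–Beata: 1; Eva–Hana: 1; Eva–Omar: 1/2; Theo–David: 1/2; Theo–Tara: 1/2; Theo–Bao: 1; Theo–Beata: 1; Theo–Hana: 1; David–Bao: 1 … (+10 more pairs).
All other pairs contribute 0.
Summing the contributions gives betweenness(Ben) = 21.

21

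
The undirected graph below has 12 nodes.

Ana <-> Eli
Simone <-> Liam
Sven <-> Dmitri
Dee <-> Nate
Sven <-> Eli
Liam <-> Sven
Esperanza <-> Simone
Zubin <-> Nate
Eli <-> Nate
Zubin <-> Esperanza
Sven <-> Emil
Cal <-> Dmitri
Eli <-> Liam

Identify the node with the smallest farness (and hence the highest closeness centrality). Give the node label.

Farness (sum of distances to all others) for each node — Ana:30, Cal:39, Dee:34, Dmitri:29, Eli:20, Emil:31, Esperanza:32, Liam:22, Nate:24, Simone:28, Sven:21, Zubin:30.
The smallest farness is 20, for Eli, so Eli has the highest closeness.

Eli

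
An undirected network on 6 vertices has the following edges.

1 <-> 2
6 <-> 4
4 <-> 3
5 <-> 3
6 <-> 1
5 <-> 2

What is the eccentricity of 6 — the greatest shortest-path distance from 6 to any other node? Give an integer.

3

Distances from 6: 1:1, 2:2, 3:2, 4:1, 5:3.
The largest is 3 (to 5), so the eccentricity of 6 is 3.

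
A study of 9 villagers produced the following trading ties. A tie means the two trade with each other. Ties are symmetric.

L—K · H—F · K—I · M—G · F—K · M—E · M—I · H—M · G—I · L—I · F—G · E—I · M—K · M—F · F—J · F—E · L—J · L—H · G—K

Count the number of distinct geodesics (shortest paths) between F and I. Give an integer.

The shortest distance is 2. The length-2 paths are: F–M–I; F–E–I; F–G–I; F–K–I.
That gives 4 distinct shortest paths.

4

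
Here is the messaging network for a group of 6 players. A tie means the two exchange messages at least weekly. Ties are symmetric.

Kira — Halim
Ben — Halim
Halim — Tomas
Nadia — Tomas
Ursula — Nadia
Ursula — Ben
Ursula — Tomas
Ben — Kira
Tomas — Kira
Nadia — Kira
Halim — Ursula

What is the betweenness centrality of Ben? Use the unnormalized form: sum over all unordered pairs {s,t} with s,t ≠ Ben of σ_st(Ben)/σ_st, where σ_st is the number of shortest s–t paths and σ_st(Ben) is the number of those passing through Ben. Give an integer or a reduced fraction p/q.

Pairs whose geodesics pass through Ben — Ursula–Kira: 1/4.
All other pairs contribute 0.
Summing the contributions gives betweenness(Ben) = 1/4.

1/4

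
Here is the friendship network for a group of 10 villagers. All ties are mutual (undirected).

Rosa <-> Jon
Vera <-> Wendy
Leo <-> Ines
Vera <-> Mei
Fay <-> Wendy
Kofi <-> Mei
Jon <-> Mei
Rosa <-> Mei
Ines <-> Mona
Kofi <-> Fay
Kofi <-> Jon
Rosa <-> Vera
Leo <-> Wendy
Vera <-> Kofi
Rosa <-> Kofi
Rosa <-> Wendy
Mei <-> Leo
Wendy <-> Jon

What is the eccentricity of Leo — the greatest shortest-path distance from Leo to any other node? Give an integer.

2

Distances from Leo: Fay:2, Ines:1, Jon:2, Kofi:2, Mei:1, Mona:2, Rosa:2, Vera:2, Wendy:1.
The largest is 2 (to Vera, Fay, Jon, Rosa, Mona, and Kofi), so the eccentricity of Leo is 2.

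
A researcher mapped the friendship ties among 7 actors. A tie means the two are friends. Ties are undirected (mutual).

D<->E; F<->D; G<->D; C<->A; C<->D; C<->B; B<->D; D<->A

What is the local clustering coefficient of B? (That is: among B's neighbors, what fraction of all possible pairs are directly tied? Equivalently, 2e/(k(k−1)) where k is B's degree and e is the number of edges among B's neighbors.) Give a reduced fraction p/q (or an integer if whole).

B's neighbors: C and D (k = 2).
Possible neighbor pairs: C(2,2) = 1. Edges among them: C–D → e = 1.
Clustering(B) = 1/1.

1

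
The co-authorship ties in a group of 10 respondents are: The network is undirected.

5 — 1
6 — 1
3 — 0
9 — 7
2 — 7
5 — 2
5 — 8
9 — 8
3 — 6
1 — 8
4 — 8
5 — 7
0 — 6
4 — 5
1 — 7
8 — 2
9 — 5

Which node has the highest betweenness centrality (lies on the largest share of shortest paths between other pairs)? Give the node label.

1

Unnormalized betweenness of each node: 0:0, 1:73/4, 2:1/4, 3:0, 4:0, 5:29/4, 6:14, 7:3, 8:6, 9:1/4.
1 has the largest value, 73/4, making it the main broker — the node through which the most shortest paths run.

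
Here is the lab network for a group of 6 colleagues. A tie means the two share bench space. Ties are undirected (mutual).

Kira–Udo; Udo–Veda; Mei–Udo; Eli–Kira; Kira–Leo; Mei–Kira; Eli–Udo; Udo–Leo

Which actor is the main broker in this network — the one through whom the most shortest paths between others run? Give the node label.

Udo

Unnormalized betweenness of each node: Eli:0, Kira:3/2, Leo:0, Mei:0, Udo:11/2, Veda:0.
Udo has the largest value, 11/2, making it the main broker — the node through which the most shortest paths run.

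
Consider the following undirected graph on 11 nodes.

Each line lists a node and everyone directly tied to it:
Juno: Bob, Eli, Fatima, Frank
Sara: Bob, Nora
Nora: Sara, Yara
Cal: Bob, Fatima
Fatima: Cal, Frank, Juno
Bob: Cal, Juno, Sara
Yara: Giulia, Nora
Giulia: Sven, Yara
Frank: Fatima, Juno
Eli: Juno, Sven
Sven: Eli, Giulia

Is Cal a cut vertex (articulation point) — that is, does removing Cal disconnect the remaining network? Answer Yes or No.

Even without Cal, every remaining node can still reach every other (the residual graph is connected), so Cal is not a cut vertex.

No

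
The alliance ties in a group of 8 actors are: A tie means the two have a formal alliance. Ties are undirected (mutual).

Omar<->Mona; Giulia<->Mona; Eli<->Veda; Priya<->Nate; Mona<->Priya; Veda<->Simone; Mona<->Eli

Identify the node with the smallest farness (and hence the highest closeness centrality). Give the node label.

Mona

Farness (sum of distances to all others) for each node — Eli:13, Giulia:17, Mona:11, Nate:21, Omar:17, Priya:15, Simone:23, Veda:17.
The smallest farness is 11, for Mona, so Mona has the highest closeness.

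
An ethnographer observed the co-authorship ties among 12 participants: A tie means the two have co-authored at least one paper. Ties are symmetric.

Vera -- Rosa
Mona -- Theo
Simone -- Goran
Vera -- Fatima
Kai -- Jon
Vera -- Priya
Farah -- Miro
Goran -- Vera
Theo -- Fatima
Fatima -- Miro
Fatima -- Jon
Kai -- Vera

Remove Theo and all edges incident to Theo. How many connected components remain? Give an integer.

2

Without Theo, the remaining ties split the others into: {Farah, Fatima, Goran, Jon, Kai, Miro, Priya, Rosa, Simone, Vera}; {Mona}.
That's 2 separate components.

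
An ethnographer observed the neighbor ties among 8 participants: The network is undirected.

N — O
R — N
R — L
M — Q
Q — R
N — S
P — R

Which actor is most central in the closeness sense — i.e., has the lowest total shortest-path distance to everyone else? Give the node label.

Farness (sum of distances to all others) for each node — L:16, M:20, N:12, O:18, P:16, Q:14, R:10, S:18.
The smallest farness is 10, for R, so R has the highest closeness.

R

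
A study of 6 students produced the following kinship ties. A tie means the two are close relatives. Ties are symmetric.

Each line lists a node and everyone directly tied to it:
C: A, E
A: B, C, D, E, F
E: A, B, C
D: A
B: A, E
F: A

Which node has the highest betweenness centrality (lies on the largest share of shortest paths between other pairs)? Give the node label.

Unnormalized betweenness of each node: A:15/2, B:0, C:0, D:0, E:1/2, F:0.
A has the largest value, 15/2, making it the main broker — the node through which the most shortest paths run.

A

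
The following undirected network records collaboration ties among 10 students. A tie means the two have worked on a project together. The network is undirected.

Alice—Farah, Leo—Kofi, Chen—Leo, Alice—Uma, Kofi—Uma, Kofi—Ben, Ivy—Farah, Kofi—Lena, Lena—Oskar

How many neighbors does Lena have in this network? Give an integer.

Lena is directly tied to Kofi and Oskar. That is 2 neighbors, so the degree of Lena is 2.

2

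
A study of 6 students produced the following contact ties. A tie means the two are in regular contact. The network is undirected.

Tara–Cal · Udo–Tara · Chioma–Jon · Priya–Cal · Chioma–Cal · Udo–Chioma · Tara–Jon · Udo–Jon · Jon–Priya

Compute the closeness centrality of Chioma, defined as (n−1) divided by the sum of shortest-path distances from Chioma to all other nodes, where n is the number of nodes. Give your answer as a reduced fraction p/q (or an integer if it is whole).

Distances from Chioma: Cal:1, Jon:1, Priya:2, Tara:2, Udo:1. Sum = 7.
n = 6, so closeness = 5/7.

5/7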